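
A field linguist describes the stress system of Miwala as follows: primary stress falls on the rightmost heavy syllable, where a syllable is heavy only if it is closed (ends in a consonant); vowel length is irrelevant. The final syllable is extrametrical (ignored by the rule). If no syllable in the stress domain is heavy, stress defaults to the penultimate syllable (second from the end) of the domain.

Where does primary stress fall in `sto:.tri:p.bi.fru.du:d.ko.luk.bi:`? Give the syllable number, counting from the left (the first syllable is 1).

7

The final syllable (8, bi:) is extrametrical; the stress domain is syllables 1–7.
Weights: 1 sto: L, 2 tri:p H, 3 bi L, 4 fru L, 5 du:d H, 6 ko L, 7 luk H.
Heavy syllables in the domain: 2, 5, 7. The rightmost is syllable 7 (luk).
Primary stress: syllable 7 → sto:.tri:p.bi.fru.du:d.ko.ˈluk.bi:.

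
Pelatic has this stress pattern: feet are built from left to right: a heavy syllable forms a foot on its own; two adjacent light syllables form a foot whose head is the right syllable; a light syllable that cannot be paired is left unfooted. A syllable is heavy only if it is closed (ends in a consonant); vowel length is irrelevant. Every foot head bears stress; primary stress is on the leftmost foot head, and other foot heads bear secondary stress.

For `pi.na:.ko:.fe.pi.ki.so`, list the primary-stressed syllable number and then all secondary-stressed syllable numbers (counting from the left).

primary 2, secondary 4, 6

Weights: 1 pi L, 2 na: L, 3 ko: L, 4 fe L, 5 pi L, 6 ki L, 7 so L.
Parse left to right (heavy = foot alone; LL = one foot; stranded L unfooted): (pi.ˈna:) (ko:.ˈfe) (pi.ˈki) so.
Foot heads: 2, 4, 6.
Primary stress on the leftmost head = syllable 2.
Secondary stress on 4, 6: pi.ˈna:.ko:.ˌfe.pi.ˌki.so.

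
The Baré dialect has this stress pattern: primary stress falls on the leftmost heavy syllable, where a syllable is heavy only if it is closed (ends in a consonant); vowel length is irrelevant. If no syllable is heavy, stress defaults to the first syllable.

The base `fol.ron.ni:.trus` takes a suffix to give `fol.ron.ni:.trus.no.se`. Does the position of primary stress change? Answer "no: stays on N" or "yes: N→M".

no: stays on 1

Base `fol.ron.ni:.trus` (4 syllables):
  Weights: 1 fol H, 2 ron H, 3 ni: L, 4 trus H.
  Heavy syllables in the domain: 1, 2, 4. The leftmost is syllable 1 (fol).
  → primary stress on syllable 1.
Suffixed `fol.ron.ni:.trus.no.se` (6 syllables):
  Weights: 1 fol H, 2 ron H, 3 ni: L, 4 trus H, 5 no L, 6 se L.
  Heavy syllables in the domain: 1, 2, 4. The leftmost is syllable 1 (fol).
  → primary stress on syllable 1.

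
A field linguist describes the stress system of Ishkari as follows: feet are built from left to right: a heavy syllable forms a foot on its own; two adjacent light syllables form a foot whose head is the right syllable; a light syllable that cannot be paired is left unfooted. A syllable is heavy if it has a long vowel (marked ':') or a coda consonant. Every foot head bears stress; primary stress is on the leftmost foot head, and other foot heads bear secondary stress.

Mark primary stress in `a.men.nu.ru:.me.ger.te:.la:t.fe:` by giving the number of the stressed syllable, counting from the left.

2

Weights: 1 a L, 2 men H, 3 nu L, 4 ru: H, 5 me L, 6 ger H, 7 te: H, 8 la:t H, 9 fe: H.
Parse left to right (heavy = foot alone; LL = one foot; stranded L unfooted): a (ˈmen) nu (ˈru:) me (ˈger) (ˈte:) (ˈla:t) (ˈfe:).
Foot heads: 2, 4, 6, 7, 8, 9.
Primary stress on the leftmost head = syllable 2.
Primary stress: syllable 2 → a.ˈmen.nu.ru:.me.ger.te:.la:t.fe:.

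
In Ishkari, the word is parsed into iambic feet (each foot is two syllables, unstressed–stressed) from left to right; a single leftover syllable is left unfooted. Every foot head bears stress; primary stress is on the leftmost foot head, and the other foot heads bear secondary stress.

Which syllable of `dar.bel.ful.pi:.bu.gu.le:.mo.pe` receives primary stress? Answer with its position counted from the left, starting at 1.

Parse left to right into iambic (σˈσ) feet: (dar.ˈbel) (ful.ˈpi:) (bu.ˈgu) (le:.ˈmo) pe. Syllable 9 is left unfooted.
Foot heads (stressed positions): 2, 4, 6, 8.
End Rule Leftmost: primary stress on the leftmost head = syllable 2.
Primary stress: syllable 2 → dar.ˈbel.ful.pi:.bu.gu.le:.mo.pe.

2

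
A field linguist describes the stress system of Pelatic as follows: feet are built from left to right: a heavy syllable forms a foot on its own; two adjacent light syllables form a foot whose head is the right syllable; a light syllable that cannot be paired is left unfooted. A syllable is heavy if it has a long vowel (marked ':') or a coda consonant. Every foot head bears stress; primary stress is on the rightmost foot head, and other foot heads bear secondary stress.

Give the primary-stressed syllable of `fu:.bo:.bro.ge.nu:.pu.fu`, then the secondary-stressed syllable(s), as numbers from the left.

Weights: 1 fu: H, 2 bo: H, 3 bro L, 4 ge L, 5 nu: H, 6 pu L, 7 fu L.
Parse left to right (heavy = foot alone; LL = one foot; stranded L unfooted): (ˈfu:) (ˈbo:) (bro.ˈge) (ˈnu:) (pu.ˈfu).
Foot heads: 1, 2, 4, 5, 7.
Primary stress on the rightmost head = syllable 7.
Secondary stress on 1, 2, 4, 5: ˌfu:.ˌbo:.bro.ˌge.ˌnu:.pu.ˈfu.

primary 7, secondary 1, 2, 4, 5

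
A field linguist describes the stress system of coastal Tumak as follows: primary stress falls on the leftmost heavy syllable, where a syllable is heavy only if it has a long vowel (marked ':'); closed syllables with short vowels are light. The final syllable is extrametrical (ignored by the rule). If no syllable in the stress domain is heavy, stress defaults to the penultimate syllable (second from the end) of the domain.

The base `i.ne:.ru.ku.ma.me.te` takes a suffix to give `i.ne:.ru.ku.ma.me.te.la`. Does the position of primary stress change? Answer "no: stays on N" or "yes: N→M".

Base `i.ne:.ru.ku.ma.me.te` (7 syllables):
  The final syllable (7, te) is extrametrical; the stress domain is syllables 1–6.
  Weights: 1 i L, 2 ne: H, 3 ru L, 4 ku L, 5 ma L, 6 me L.
  Heavy syllables in the domain: 2. The leftmost is syllable 2 (ne:).
  → primary stress on syllable 2.
Suffixed `i.ne:.ru.ku.ma.me.te.la` (8 syllables):
  The final syllable (8, la) is extrametrical; the stress domain is syllables 1–7.
  Weights: 1 i L, 2 ne: H, 3 ru L, 4 ku L, 5 ma L, 6 me L, 7 te L.
  Heavy syllables in the domain: 2. The leftmost is syllable 2 (ne:).
  → primary stress on syllable 2.

no: stays on 2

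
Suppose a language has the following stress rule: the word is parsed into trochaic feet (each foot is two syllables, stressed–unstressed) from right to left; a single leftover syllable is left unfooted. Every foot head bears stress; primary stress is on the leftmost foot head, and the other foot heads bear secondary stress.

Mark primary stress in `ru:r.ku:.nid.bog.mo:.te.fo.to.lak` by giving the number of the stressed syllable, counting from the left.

2

Parse right to left into trochaic (ˈσσ) feet: ru:r (ˈku:.nid) (ˈbog.mo:) (ˈte.fo) (ˈto.lak). Syllable 1 is left unfooted.
Foot heads (stressed positions): 2, 4, 6, 8.
End Rule Leftmost: primary stress on the leftmost head = syllable 2.
Primary stress: syllable 2 → ru:r.ˈku:.nid.bog.mo:.te.fo.to.lak.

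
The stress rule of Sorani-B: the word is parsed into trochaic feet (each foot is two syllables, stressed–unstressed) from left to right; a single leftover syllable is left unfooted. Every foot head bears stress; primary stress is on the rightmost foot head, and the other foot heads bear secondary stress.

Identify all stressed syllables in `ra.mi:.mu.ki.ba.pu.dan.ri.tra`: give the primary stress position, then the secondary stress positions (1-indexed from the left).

Parse left to right into trochaic (ˈσσ) feet: (ˈra.mi:) (ˈmu.ki) (ˈba.pu) (ˈdan.ri) tra. Syllable 9 is left unfooted.
Foot heads (stressed positions): 1, 3, 5, 7.
End Rule Rightmost: primary stress on the rightmost head = syllable 7.
Secondary stress on 1, 3, 5: ˌra.mi:.ˌmu.ki.ˌba.pu.ˈdan.ri.tra.

primary 7, secondary 1, 3, 5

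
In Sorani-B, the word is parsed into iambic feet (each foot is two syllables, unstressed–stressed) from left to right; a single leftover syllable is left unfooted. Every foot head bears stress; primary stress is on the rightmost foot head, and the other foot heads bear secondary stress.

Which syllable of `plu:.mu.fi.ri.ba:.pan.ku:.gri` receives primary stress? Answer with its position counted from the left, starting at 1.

Parse left to right into iambic (σˈσ) feet: (plu:.ˈmu) (fi.ˈri) (ba:.ˈpan) (ku:.ˈgri).
Foot heads (stressed positions): 2, 4, 6, 8.
End Rule Rightmost: primary stress on the rightmost head = syllable 8.
Primary stress: syllable 8 → plu:.mu.fi.ri.ba:.pan.ku:.ˈgri.

8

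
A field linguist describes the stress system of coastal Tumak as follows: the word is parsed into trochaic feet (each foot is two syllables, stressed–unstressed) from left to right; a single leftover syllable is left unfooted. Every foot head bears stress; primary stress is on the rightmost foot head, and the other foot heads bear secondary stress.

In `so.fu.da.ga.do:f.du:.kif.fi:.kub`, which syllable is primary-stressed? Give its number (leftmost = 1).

Parse left to right into trochaic (ˈσσ) feet: (ˈso.fu) (ˈda.ga) (ˈdo:f.du:) (ˈkif.fi:) kub. Syllable 9 is left unfooted.
Foot heads (stressed positions): 1, 3, 5, 7.
End Rule Rightmost: primary stress on the rightmost head = syllable 7.
Primary stress: syllable 7 → so.fu.da.ga.do:f.du:.ˈkif.fi:.kub.

7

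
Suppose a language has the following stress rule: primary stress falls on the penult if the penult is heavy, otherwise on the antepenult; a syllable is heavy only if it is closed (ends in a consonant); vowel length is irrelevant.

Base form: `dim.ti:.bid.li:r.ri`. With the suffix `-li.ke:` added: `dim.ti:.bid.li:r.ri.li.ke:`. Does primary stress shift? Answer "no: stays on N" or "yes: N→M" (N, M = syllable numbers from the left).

Base `dim.ti:.bid.li:r.ri` (5 syllables):
  Weights: 3 bid H, 4 li:r H, 5 ri L.
  The penult (syllable 4, li:r) is heavy, so it takes stress.
  → primary stress on syllable 4.
Suffixed `dim.ti:.bid.li:r.ri.li.ke:` (7 syllables):
  Weights: 5 ri L, 6 li L, 7 ke: L.
  The penult (syllable 6, li) is light, so stress falls on the antepenult (syllable 5, ri).
  → primary stress on syllable 5.

yes: 4→5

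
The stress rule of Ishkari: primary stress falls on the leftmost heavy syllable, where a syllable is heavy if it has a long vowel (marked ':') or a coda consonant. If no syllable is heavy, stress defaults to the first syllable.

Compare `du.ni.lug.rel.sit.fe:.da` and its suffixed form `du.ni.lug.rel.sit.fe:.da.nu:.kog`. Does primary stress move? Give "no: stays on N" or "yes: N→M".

no: stays on 3

Base `du.ni.lug.rel.sit.fe:.da` (7 syllables):
  Weights: 1 du L, 2 ni L, 3 lug H, 4 rel H, 5 sit H, 6 fe: H, 7 da L.
  Heavy syllables in the domain: 3, 4, 5, 6. The leftmost is syllable 3 (lug).
  → primary stress on syllable 3.
Suffixed `du.ni.lug.rel.sit.fe:.da.nu:.kog` (9 syllables):
  Weights: 1 du L, 2 ni L, 3 lug H, 4 rel H, 5 sit H, 6 fe: H, 7 da L, 8 nu: H, 9 kog H.
  Heavy syllables in the domain: 3, 4, 5, 6, 8, 9. The leftmost is syllable 3 (lug).
  → primary stress on syllable 3.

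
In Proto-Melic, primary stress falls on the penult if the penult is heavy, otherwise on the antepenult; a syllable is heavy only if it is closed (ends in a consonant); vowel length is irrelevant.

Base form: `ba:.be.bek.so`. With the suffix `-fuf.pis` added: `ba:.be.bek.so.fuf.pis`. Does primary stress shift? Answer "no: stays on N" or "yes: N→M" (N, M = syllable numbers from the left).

yes: 3→5

Base `ba:.be.bek.so` (4 syllables):
  Weights: 2 be L, 3 bek H, 4 so L.
  The penult (syllable 3, bek) is heavy, so it takes stress.
  → primary stress on syllable 3.
Suffixed `ba:.be.bek.so.fuf.pis` (6 syllables):
  Weights: 4 so L, 5 fuf H, 6 pis H.
  The penult (syllable 5, fuf) is heavy, so it takes stress.
  → primary stress on syllable 5.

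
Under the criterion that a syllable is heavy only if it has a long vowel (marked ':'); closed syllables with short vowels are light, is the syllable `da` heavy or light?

`da`: short vowel, open (no coda). Short vowel → light.

light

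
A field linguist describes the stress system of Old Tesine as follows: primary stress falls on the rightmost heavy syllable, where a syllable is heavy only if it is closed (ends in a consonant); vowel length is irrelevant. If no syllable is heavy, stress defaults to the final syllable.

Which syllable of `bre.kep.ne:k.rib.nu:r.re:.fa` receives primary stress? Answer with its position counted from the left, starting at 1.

5

Weights: 1 bre L, 2 kep H, 3 ne:k H, 4 rib H, 5 nu:r H, 6 re: L, 7 fa L.
Heavy syllables in the domain: 2, 3, 4, 5. The rightmost is syllable 5 (nu:r).
Primary stress: syllable 5 → bre.kep.ne:k.rib.ˈnu:r.re:.fa.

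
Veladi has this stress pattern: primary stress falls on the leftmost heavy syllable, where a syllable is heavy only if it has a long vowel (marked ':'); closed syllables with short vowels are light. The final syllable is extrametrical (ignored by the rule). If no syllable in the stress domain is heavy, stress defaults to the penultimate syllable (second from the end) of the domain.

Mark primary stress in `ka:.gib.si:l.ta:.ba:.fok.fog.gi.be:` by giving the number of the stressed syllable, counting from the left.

1

The final syllable (9, be:) is extrametrical; the stress domain is syllables 1–8.
Weights: 1 ka: H, 2 gib L, 3 si:l H, 4 ta: H, 5 ba: H, 6 fok L, 7 fog L, 8 gi L.
Heavy syllables in the domain: 1, 3, 4, 5. The leftmost is syllable 1 (ka:).
Primary stress: syllable 1 → ˈka:.gib.si:l.ta:.ba:.fok.fog.gi.be:.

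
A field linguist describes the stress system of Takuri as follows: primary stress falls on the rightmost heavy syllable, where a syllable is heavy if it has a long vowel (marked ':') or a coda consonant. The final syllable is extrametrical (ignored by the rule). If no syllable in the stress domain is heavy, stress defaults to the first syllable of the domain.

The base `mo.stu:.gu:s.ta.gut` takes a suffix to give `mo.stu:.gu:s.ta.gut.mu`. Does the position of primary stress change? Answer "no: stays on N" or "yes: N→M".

yes: 3→5

Base `mo.stu:.gu:s.ta.gut` (5 syllables):
  The final syllable (5, gut) is extrametrical; the stress domain is syllables 1–4.
  Weights: 1 mo L, 2 stu: H, 3 gu:s H, 4 ta L.
  Heavy syllables in the domain: 2, 3. The rightmost is syllable 3 (gu:s).
  → primary stress on syllable 3.
Suffixed `mo.stu:.gu:s.ta.gut.mu` (6 syllables):
  The final syllable (6, mu) is extrametrical; the stress domain is syllables 1–5.
  Weights: 1 mo L, 2 stu: H, 3 gu:s H, 4 ta L, 5 gut H.
  Heavy syllables in the domain: 2, 3, 5. The rightmost is syllable 5 (gut).
  → primary stress on syllable 5.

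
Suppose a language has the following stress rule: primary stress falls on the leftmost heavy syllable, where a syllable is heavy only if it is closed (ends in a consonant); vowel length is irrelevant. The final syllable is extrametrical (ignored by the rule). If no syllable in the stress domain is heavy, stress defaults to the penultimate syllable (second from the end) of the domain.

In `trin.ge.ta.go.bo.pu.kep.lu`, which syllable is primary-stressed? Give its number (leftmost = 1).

The final syllable (8, lu) is extrametrical; the stress domain is syllables 1–7.
Weights: 1 trin H, 2 ge L, 3 ta L, 4 go L, 5 bo L, 6 pu L, 7 kep H.
Heavy syllables in the domain: 1, 7. The leftmost is syllable 1 (trin).
Primary stress: syllable 1 → ˈtrin.ge.ta.go.bo.pu.kep.lu.

1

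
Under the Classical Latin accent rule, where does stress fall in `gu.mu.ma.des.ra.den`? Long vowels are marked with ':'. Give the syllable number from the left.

Classical Latin: stress the penult if heavy (long vowel or closed), else the antepenult.
Weights: 4 des H, 5 ra L, 6 den H.
The penult (syllable 5, ra) is light, so stress falls on the antepenult (syllable 4, des).
Stress on syllable 4: gu.mu.ma.ˈdes.ra.den.

4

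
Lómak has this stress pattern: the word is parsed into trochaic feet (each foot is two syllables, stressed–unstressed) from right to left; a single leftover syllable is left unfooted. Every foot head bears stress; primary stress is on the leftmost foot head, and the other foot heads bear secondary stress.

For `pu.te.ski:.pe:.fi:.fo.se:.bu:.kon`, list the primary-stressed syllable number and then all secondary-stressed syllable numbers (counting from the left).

primary 2, secondary 4, 6, 8

Parse right to left into trochaic (ˈσσ) feet: pu (ˈte.ski:) (ˈpe:.fi:) (ˈfo.se:) (ˈbu:.kon). Syllable 1 is left unfooted.
Foot heads (stressed positions): 2, 4, 6, 8.
End Rule Leftmost: primary stress on the leftmost head = syllable 2.
Secondary stress on 4, 6, 8: pu.ˈte.ski:.ˌpe:.fi:.ˌfo.se:.ˌbu:.kon.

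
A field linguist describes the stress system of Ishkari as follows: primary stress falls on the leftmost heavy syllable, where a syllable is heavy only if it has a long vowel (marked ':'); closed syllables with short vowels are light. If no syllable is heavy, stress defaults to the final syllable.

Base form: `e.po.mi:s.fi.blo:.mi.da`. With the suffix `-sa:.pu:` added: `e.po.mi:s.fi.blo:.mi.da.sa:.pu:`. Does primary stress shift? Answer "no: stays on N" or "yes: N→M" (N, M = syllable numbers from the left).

Base `e.po.mi:s.fi.blo:.mi.da` (7 syllables):
  Weights: 1 e L, 2 po L, 3 mi:s H, 4 fi L, 5 blo: H, 6 mi L, 7 da L.
  Heavy syllables in the domain: 3, 5. The leftmost is syllable 3 (mi:s).
  → primary stress on syllable 3.
Suffixed `e.po.mi:s.fi.blo:.mi.da.sa:.pu:` (9 syllables):
  Weights: 1 e L, 2 po L, 3 mi:s H, 4 fi L, 5 blo: H, 6 mi L, 7 da L, 8 sa: H, 9 pu: H.
  Heavy syllables in the domain: 3, 5, 8, 9. The leftmost is syllable 3 (mi:s).
  → primary stress on syllable 3.

no: stays on 3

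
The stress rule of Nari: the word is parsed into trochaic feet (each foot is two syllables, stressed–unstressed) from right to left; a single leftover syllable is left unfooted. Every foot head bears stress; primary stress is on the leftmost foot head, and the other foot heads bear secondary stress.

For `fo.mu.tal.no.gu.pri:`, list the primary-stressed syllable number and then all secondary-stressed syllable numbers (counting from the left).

Parse right to left into trochaic (ˈσσ) feet: (ˈfo.mu) (ˈtal.no) (ˈgu.pri:).
Foot heads (stressed positions): 1, 3, 5.
End Rule Leftmost: primary stress on the leftmost head = syllable 1.
Secondary stress on 3, 5: ˈfo.mu.ˌtal.no.ˌgu.pri:.

primary 1, secondary 3, 5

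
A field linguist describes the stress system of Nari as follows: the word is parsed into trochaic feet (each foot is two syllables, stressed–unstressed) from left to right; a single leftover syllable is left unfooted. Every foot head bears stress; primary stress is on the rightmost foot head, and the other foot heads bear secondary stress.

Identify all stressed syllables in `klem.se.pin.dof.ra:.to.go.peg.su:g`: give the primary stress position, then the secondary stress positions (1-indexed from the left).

primary 7, secondary 1, 3, 5

Parse left to right into trochaic (ˈσσ) feet: (ˈklem.se) (ˈpin.dof) (ˈra:.to) (ˈgo.peg) su:g. Syllable 9 is left unfooted.
Foot heads (stressed positions): 1, 3, 5, 7.
End Rule Rightmost: primary stress on the rightmost head = syllable 7.
Secondary stress on 1, 3, 5: ˌklem.se.ˌpin.dof.ˌra:.to.ˈgo.peg.su:g.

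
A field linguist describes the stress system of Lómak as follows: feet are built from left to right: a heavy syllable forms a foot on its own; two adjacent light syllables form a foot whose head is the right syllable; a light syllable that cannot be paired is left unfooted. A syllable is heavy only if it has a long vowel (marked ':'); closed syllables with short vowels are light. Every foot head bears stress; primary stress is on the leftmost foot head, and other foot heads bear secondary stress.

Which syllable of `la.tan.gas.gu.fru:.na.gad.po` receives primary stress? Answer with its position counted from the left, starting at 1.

2

Weights: 1 la L, 2 tan L, 3 gas L, 4 gu L, 5 fru: H, 6 na L, 7 gad L, 8 po L.
Parse left to right (heavy = foot alone; LL = one foot; stranded L unfooted): (la.ˈtan) (gas.ˈgu) (ˈfru:) (na.ˈgad) po.
Foot heads: 2, 4, 5, 7.
Primary stress on the leftmost head = syllable 2.
Primary stress: syllable 2 → la.ˈtan.gas.gu.fru:.na.gad.po.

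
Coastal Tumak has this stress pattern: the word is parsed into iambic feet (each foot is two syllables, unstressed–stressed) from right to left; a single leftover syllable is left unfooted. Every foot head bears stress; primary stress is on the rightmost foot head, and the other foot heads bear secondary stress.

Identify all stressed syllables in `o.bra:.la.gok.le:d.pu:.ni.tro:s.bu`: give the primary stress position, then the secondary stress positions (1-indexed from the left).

Parse right to left into iambic (σˈσ) feet: o (bra:.ˈla) (gok.ˈle:d) (pu:.ˈni) (tro:s.ˈbu). Syllable 1 is left unfooted.
Foot heads (stressed positions): 3, 5, 7, 9.
End Rule Rightmost: primary stress on the rightmost head = syllable 9.
Secondary stress on 3, 5, 7: o.bra:.ˌla.gok.ˌle:d.pu:.ˌni.tro:s.ˈbu.

primary 9, secondary 3, 5, 7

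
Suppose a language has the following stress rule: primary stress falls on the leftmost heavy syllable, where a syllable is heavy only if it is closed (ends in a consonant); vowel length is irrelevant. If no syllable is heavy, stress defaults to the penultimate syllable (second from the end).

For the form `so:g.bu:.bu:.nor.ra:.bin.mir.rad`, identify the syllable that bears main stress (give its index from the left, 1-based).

Weights: 1 so:g H, 2 bu: L, 3 bu: L, 4 nor H, 5 ra: L, 6 bin H, 7 mir H, 8 rad H.
Heavy syllables in the domain: 1, 4, 6, 7, 8. The leftmost is syllable 1 (so:g).
Primary stress: syllable 1 → ˈso:g.bu:.bu:.nor.ra:.bin.mir.rad.

1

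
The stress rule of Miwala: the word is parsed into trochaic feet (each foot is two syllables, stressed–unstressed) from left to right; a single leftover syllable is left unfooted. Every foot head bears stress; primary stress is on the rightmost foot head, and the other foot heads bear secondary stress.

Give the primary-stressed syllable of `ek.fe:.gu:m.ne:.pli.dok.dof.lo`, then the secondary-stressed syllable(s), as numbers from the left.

primary 7, secondary 1, 3, 5

Parse left to right into trochaic (ˈσσ) feet: (ˈek.fe:) (ˈgu:m.ne:) (ˈpli.dok) (ˈdof.lo).
Foot heads (stressed positions): 1, 3, 5, 7.
End Rule Rightmost: primary stress on the rightmost head = syllable 7.
Secondary stress on 1, 3, 5: ˌek.fe:.ˌgu:m.ne:.ˌpli.dok.ˈdof.lo.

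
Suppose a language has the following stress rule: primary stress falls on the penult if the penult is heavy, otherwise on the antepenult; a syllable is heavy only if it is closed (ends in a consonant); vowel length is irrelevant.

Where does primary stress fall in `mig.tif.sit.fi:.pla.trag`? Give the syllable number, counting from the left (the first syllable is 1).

4

Weights: 4 fi: L, 5 pla L, 6 trag H.
The penult (syllable 5, pla) is light, so stress falls on the antepenult (syllable 4, fi:).
Primary stress: syllable 4 → mig.tif.sit.ˈfi:.pla.trag.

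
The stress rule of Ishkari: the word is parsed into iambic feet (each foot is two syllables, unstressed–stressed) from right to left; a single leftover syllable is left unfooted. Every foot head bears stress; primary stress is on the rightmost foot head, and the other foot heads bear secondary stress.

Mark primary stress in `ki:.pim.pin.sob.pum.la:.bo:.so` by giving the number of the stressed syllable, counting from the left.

Parse right to left into iambic (σˈσ) feet: (ki:.ˈpim) (pin.ˈsob) (pum.ˈla:) (bo:.ˈso).
Foot heads (stressed positions): 2, 4, 6, 8.
End Rule Rightmost: primary stress on the rightmost head = syllable 8.
Primary stress: syllable 8 → ki:.pim.pin.sob.pum.la:.bo:.ˈso.

8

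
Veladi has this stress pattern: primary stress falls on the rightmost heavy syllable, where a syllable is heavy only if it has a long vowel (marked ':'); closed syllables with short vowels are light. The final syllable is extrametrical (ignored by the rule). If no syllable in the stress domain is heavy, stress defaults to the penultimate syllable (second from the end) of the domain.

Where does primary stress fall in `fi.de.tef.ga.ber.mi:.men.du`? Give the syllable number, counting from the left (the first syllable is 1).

6

The final syllable (8, du) is extrametrical; the stress domain is syllables 1–7.
Weights: 1 fi L, 2 de L, 3 tef L, 4 ga L, 5 ber L, 6 mi: H, 7 men L.
Heavy syllables in the domain: 6. The rightmost is syllable 6 (mi:).
Primary stress: syllable 6 → fi.de.tef.ga.ber.ˈmi:.men.du.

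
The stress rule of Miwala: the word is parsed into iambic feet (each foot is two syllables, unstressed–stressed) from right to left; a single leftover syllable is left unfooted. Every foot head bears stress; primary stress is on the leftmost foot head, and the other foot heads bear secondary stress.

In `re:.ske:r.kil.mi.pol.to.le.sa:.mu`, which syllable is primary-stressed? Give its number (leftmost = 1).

Parse right to left into iambic (σˈσ) feet: re: (ske:r.ˈkil) (mi.ˈpol) (to.ˈle) (sa:.ˈmu). Syllable 1 is left unfooted.
Foot heads (stressed positions): 3, 5, 7, 9.
End Rule Leftmost: primary stress on the leftmost head = syllable 3.
Primary stress: syllable 3 → re:.ske:r.ˈkil.mi.pol.to.le.sa:.mu.

3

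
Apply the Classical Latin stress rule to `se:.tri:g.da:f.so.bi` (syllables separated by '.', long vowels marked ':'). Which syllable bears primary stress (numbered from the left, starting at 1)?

3

Classical Latin: stress the penult if heavy (long vowel or closed), else the antepenult.
Weights: 3 da:f H, 4 so L, 5 bi L.
The penult (syllable 4, so) is light, so stress falls on the antepenult (syllable 3, da:f).
Stress on syllable 3: se:.tri:g.ˈda:f.so.bi.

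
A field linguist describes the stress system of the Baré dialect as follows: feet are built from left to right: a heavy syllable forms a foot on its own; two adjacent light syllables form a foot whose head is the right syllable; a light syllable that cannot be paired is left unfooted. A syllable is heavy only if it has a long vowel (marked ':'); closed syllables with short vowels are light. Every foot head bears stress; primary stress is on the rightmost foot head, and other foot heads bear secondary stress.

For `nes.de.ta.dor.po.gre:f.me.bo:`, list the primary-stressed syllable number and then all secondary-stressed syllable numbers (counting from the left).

primary 8, secondary 2, 4, 6

Weights: 1 nes L, 2 de L, 3 ta L, 4 dor L, 5 po L, 6 gre:f H, 7 me L, 8 bo: H.
Parse left to right (heavy = foot alone; LL = one foot; stranded L unfooted): (nes.ˈde) (ta.ˈdor) po (ˈgre:f) me (ˈbo:).
Foot heads: 2, 4, 6, 8.
Primary stress on the rightmost head = syllable 8.
Secondary stress on 2, 4, 6: nes.ˌde.ta.ˌdor.po.ˌgre:f.me.ˈbo:.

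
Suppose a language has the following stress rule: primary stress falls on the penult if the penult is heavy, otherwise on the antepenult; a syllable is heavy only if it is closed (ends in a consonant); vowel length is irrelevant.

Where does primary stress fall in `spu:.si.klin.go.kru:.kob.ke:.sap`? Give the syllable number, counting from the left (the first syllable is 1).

6

Weights: 6 kob H, 7 ke: L, 8 sap H.
The penult (syllable 7, ke:) is light, so stress falls on the antepenult (syllable 6, kob).
Primary stress: syllable 6 → spu:.si.klin.go.kru:.ˈkob.ke:.sap.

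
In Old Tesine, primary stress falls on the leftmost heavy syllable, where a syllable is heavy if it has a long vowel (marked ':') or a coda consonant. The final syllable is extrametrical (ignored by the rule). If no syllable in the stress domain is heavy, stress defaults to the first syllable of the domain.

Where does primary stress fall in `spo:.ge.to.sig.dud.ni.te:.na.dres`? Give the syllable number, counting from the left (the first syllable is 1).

1

The final syllable (9, dres) is extrametrical; the stress domain is syllables 1–8.
Weights: 1 spo: H, 2 ge L, 3 to L, 4 sig H, 5 dud H, 6 ni L, 7 te: H, 8 na L.
Heavy syllables in the domain: 1, 4, 5, 7. The leftmost is syllable 1 (spo:).
Primary stress: syllable 1 → ˈspo:.ge.to.sig.dud.ni.te:.na.dres.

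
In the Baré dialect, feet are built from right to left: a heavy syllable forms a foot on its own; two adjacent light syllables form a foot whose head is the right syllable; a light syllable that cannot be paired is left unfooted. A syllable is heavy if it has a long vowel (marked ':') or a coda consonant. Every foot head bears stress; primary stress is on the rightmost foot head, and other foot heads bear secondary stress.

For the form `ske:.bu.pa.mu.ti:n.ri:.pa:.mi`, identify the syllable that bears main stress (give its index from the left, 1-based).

Weights: 1 ske: H, 2 bu L, 3 pa L, 4 mu L, 5 ti:n H, 6 ri: H, 7 pa: H, 8 mi L.
Parse right to left (heavy = foot alone; LL = one foot; stranded L unfooted): (ˈske:) bu (pa.ˈmu) (ˈti:n) (ˈri:) (ˈpa:) mi.
Foot heads: 1, 4, 5, 6, 7.
Primary stress on the rightmost head = syllable 7.
Primary stress: syllable 7 → ske:.bu.pa.mu.ti:n.ri:.ˈpa:.mi.

7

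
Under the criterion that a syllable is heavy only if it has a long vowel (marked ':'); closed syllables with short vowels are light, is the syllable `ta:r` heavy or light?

heavy

`ta:r`: long vowel, closed (coda /r/). Long vowel → heavy.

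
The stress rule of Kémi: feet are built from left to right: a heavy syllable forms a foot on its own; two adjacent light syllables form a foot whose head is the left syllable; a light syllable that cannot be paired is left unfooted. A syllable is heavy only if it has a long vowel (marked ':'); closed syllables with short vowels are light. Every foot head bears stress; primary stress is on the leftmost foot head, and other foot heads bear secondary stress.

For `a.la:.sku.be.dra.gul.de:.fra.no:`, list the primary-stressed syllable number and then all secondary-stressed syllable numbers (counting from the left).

primary 2, secondary 3, 5, 7, 9

Weights: 1 a L, 2 la: H, 3 sku L, 4 be L, 5 dra L, 6 gul L, 7 de: H, 8 fra L, 9 no: H.
Parse left to right (heavy = foot alone; LL = one foot; stranded L unfooted): a (ˈla:) (ˈsku.be) (ˈdra.gul) (ˈde:) fra (ˈno:).
Foot heads: 2, 3, 5, 7, 9.
Primary stress on the leftmost head = syllable 2.
Secondary stress on 3, 5, 7, 9: a.ˈla:.ˌsku.be.ˌdra.gul.ˌde:.fra.ˌno:.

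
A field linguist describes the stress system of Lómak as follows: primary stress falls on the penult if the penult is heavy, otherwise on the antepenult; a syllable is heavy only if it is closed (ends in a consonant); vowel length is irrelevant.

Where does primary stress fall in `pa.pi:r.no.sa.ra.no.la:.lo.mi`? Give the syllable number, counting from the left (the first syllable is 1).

7

Weights: 7 la: L, 8 lo L, 9 mi L.
The penult (syllable 8, lo) is light, so stress falls on the antepenult (syllable 7, la:).
Primary stress: syllable 7 → pa.pi:r.no.sa.ra.no.ˈla:.lo.mi.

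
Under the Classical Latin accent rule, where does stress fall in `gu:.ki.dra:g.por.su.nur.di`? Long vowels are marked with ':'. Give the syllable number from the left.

6

Classical Latin: stress the penult if heavy (long vowel or closed), else the antepenult.
Weights: 5 su L, 6 nur H, 7 di L.
The penult (syllable 6, nur) is heavy, so it takes stress.
Stress on syllable 6: gu:.ki.dra:g.por.su.ˈnur.di.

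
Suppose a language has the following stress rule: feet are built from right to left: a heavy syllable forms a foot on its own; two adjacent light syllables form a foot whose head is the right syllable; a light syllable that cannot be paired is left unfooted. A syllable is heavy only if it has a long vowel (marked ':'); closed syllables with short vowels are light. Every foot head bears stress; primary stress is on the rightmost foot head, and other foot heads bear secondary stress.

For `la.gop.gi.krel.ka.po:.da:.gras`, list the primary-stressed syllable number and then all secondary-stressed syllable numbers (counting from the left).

primary 7, secondary 3, 5, 6

Weights: 1 la L, 2 gop L, 3 gi L, 4 krel L, 5 ka L, 6 po: H, 7 da: H, 8 gras L.
Parse right to left (heavy = foot alone; LL = one foot; stranded L unfooted): la (gop.ˈgi) (krel.ˈka) (ˈpo:) (ˈda:) gras.
Foot heads: 3, 5, 6, 7.
Primary stress on the rightmost head = syllable 7.
Secondary stress on 3, 5, 6: la.gop.ˌgi.krel.ˌka.ˌpo:.ˈda:.gras.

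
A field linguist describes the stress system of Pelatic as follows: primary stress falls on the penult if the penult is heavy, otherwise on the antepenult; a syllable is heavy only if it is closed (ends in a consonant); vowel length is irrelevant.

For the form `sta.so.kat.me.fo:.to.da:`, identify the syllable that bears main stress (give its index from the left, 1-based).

Weights: 5 fo: L, 6 to L, 7 da: L.
The penult (syllable 6, to) is light, so stress falls on the antepenult (syllable 5, fo:).
Primary stress: syllable 5 → sta.so.kat.me.ˈfo:.to.da:.

5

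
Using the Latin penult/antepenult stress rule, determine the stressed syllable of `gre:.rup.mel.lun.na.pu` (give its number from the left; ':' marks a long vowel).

Classical Latin: stress the penult if heavy (long vowel or closed), else the antepenult.
Weights: 4 lun H, 5 na L, 6 pu L.
The penult (syllable 5, na) is light, so stress falls on the antepenult (syllable 4, lun).
Stress on syllable 4: gre:.rup.mel.ˈlun.na.pu.

4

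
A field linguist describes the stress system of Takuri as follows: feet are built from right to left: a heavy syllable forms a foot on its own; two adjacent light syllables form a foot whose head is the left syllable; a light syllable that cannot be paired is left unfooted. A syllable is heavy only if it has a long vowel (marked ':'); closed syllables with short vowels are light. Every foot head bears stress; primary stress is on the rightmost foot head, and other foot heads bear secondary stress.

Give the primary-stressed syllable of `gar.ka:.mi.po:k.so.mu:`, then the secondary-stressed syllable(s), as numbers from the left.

Weights: 1 gar L, 2 ka: H, 3 mi L, 4 po:k H, 5 so L, 6 mu: H.
Parse right to left (heavy = foot alone; LL = one foot; stranded L unfooted): gar (ˈka:) mi (ˈpo:k) so (ˈmu:).
Foot heads: 2, 4, 6.
Primary stress on the rightmost head = syllable 6.
Secondary stress on 2, 4: gar.ˌka:.mi.ˌpo:k.so.ˈmu:.

primary 6, secondary 2, 4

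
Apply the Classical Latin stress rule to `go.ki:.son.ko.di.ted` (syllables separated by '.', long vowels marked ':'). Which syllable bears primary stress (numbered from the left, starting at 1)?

4

Classical Latin: stress the penult if heavy (long vowel or closed), else the antepenult.
Weights: 4 ko L, 5 di L, 6 ted H.
The penult (syllable 5, di) is light, so stress falls on the antepenult (syllable 4, ko).
Stress on syllable 4: go.ki:.son.ˈko.di.ted.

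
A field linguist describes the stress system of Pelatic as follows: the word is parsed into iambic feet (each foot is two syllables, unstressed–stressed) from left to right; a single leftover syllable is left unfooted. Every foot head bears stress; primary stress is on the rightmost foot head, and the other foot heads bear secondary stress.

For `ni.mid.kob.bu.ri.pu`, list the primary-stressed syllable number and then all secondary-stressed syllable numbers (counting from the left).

Parse left to right into iambic (σˈσ) feet: (ni.ˈmid) (kob.ˈbu) (ri.ˈpu).
Foot heads (stressed positions): 2, 4, 6.
End Rule Rightmost: primary stress on the rightmost head = syllable 6.
Secondary stress on 2, 4: ni.ˌmid.kob.ˌbu.ri.ˈpu.

primary 6, secondary 2, 4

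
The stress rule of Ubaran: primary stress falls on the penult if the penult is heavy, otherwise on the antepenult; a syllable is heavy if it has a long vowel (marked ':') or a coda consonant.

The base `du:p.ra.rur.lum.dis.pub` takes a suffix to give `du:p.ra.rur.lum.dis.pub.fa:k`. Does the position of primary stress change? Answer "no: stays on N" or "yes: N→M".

yes: 5→6

Base `du:p.ra.rur.lum.dis.pub` (6 syllables):
  Weights: 4 lum H, 5 dis H, 6 pub H.
  The penult (syllable 5, dis) is heavy, so it takes stress.
  → primary stress on syllable 5.
Suffixed `du:p.ra.rur.lum.dis.pub.fa:k` (7 syllables):
  Weights: 5 dis H, 6 pub H, 7 fa:k H.
  The penult (syllable 6, pub) is heavy, so it takes stress.
  → primary stress on syllable 6.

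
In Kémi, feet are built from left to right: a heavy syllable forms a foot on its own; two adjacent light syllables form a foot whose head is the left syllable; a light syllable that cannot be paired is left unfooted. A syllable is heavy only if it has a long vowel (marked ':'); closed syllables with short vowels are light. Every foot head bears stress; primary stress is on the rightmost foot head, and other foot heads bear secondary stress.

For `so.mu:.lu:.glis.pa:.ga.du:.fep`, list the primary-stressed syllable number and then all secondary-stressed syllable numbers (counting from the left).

primary 7, secondary 2, 3, 5

Weights: 1 so L, 2 mu: H, 3 lu: H, 4 glis L, 5 pa: H, 6 ga L, 7 du: H, 8 fep L.
Parse left to right (heavy = foot alone; LL = one foot; stranded L unfooted): so (ˈmu:) (ˈlu:) glis (ˈpa:) ga (ˈdu:) fep.
Foot heads: 2, 3, 5, 7.
Primary stress on the rightmost head = syllable 7.
Secondary stress on 2, 3, 5: so.ˌmu:.ˌlu:.glis.ˌpa:.ga.ˈdu:.fep.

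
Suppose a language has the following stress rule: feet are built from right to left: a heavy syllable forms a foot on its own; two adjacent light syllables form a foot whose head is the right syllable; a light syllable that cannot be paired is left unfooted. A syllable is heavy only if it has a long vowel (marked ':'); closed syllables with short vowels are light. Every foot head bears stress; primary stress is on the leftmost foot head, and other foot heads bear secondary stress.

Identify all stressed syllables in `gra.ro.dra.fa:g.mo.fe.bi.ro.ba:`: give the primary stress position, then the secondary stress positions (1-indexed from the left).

primary 3, secondary 4, 6, 8, 9

Weights: 1 gra L, 2 ro L, 3 dra L, 4 fa:g H, 5 mo L, 6 fe L, 7 bi L, 8 ro L, 9 ba: H.
Parse right to left (heavy = foot alone; LL = one foot; stranded L unfooted): gra (ro.ˈdra) (ˈfa:g) (mo.ˈfe) (bi.ˈro) (ˈba:).
Foot heads: 3, 4, 6, 8, 9.
Primary stress on the leftmost head = syllable 3.
Secondary stress on 4, 6, 8, 9: gra.ro.ˈdra.ˌfa:g.mo.ˌfe.bi.ˌro.ˌba:.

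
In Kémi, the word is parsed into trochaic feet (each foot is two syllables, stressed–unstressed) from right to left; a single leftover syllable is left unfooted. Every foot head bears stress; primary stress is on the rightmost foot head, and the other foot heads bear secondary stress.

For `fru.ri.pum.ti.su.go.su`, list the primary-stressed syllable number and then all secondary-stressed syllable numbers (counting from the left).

Parse right to left into trochaic (ˈσσ) feet: fru (ˈri.pum) (ˈti.su) (ˈgo.su). Syllable 1 is left unfooted.
Foot heads (stressed positions): 2, 4, 6.
End Rule Rightmost: primary stress on the rightmost head = syllable 6.
Secondary stress on 2, 4: fru.ˌri.pum.ˌti.su.ˈgo.su.

primary 6, secondary 2, 4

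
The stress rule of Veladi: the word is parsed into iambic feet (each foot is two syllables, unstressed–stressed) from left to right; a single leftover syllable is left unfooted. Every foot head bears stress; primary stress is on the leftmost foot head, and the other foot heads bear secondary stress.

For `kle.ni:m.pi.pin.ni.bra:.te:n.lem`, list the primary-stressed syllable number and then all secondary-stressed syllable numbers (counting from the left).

Parse left to right into iambic (σˈσ) feet: (kle.ˈni:m) (pi.ˈpin) (ni.ˈbra:) (te:n.ˈlem).
Foot heads (stressed positions): 2, 4, 6, 8.
End Rule Leftmost: primary stress on the leftmost head = syllable 2.
Secondary stress on 4, 6, 8: kle.ˈni:m.pi.ˌpin.ni.ˌbra:.te:n.ˌlem.

primary 2, secondary 4, 6, 8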